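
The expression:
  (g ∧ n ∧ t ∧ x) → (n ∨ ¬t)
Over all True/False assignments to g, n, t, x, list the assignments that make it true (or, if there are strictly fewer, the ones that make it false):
is always true.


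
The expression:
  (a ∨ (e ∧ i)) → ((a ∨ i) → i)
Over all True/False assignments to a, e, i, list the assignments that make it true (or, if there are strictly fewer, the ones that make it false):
is false only for:
  a=True, e=False, i=False;
  a=True, e=True, i=False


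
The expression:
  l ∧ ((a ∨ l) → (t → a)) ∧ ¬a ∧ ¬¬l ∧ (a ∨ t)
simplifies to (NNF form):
False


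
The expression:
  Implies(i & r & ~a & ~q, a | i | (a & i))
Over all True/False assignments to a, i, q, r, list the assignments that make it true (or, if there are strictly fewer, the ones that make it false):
is always true.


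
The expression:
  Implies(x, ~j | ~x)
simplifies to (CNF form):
~j | ~x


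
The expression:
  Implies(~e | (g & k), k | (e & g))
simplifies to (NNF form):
e | k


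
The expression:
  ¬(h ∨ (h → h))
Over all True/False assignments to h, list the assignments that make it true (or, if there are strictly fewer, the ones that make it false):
is never true.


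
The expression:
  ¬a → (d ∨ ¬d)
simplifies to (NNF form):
True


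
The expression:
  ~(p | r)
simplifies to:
~p & ~r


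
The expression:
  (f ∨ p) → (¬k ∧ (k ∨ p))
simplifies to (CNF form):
(p ∨ ¬f) ∧ (¬k ∨ ¬p)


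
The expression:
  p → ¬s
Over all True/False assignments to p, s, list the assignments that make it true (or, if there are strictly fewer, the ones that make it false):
is false only for:
  p=True, s=True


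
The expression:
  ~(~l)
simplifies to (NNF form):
l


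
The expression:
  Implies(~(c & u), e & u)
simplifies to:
u & (c | e)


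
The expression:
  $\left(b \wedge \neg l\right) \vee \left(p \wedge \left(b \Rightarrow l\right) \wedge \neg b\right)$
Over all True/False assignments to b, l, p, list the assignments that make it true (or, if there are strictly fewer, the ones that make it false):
is true only for:
  b=False, l=False, p=True;
  b=False, l=True, p=True;
  b=True, l=False, p=False;
  b=True, l=False, p=True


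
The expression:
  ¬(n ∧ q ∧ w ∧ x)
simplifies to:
¬n ∨ ¬q ∨ ¬w ∨ ¬x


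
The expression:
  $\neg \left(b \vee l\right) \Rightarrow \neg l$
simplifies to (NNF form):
$\text{True}$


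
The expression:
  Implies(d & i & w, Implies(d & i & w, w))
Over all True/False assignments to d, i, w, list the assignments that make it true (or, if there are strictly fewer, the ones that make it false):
is always true.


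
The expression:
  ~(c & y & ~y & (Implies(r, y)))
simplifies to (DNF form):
True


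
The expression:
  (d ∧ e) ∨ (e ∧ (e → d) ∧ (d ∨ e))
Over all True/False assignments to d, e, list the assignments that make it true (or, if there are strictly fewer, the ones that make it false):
is true only for:
  d=True, e=True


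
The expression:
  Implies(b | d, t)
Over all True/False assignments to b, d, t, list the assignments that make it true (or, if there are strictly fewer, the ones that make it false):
is false only for:
  b=False, d=True, t=False;
  b=True, d=False, t=False;
  b=True, d=True, t=False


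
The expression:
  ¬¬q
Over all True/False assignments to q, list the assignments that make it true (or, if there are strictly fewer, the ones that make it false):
is true only for:
  q=True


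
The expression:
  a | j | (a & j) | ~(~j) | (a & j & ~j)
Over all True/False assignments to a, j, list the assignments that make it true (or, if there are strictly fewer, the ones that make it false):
is false only for:
  a=False, j=False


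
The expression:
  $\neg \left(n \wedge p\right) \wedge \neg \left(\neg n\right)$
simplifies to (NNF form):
$n \wedge \neg p$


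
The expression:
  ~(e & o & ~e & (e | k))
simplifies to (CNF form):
True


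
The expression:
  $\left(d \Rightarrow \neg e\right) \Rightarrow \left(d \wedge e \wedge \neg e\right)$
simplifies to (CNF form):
$d \wedge e$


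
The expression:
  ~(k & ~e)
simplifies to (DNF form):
e | ~k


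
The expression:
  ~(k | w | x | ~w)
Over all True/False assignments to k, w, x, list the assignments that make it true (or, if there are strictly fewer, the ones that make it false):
is never true.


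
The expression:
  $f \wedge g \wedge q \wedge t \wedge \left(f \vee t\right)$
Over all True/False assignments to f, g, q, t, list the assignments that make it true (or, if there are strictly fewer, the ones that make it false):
is true only for:
  f=True, g=True, q=True, t=True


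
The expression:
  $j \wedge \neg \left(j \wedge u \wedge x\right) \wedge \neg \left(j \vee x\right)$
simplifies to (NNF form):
$\text{False}$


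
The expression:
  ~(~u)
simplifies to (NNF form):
u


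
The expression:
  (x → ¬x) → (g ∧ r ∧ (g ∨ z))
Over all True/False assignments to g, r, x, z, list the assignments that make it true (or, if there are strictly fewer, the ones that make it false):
is false only for:
  g=False, r=False, x=False, z=False;
  g=False, r=False, x=False, z=True;
  g=False, r=True, x=False, z=False;
  g=False, r=True, x=False, z=True;
  g=True, r=False, x=False, z=False;
  g=True, r=False, x=False, z=True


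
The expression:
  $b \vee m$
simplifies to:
$b \vee m$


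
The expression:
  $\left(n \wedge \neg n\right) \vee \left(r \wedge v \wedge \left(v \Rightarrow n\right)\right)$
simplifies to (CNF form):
$n \wedge r \wedge v$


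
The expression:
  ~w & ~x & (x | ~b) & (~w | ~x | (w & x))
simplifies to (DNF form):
~b & ~w & ~x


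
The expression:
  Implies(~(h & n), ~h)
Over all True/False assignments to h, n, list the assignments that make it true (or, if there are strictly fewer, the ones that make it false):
is false only for:
  h=True, n=False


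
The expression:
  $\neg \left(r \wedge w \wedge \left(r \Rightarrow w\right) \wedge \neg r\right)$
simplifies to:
$\text{True}$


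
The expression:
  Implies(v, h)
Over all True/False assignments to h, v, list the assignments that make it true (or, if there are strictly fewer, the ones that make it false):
is false only for:
  h=False, v=True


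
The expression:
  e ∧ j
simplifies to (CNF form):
e ∧ j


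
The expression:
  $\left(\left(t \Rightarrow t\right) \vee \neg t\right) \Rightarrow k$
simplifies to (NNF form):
$k$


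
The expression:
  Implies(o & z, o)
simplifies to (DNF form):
True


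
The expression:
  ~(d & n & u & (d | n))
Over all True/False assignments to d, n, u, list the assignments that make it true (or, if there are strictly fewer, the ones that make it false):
is false only for:
  d=True, n=True, u=True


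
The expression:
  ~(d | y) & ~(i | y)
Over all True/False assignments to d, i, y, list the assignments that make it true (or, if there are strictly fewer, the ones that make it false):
is true only for:
  d=False, i=False, y=False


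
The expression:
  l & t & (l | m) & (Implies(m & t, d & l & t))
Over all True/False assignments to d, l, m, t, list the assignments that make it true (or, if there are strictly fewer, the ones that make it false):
is true only for:
  d=False, l=True, m=False, t=True;
  d=True, l=True, m=False, t=True;
  d=True, l=True, m=True, t=True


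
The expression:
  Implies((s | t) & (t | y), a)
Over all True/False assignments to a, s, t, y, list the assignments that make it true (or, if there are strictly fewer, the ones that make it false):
is false only for:
  a=False, s=False, t=True, y=False;
  a=False, s=False, t=True, y=True;
  a=False, s=True, t=False, y=True;
  a=False, s=True, t=True, y=False;
  a=False, s=True, t=True, y=True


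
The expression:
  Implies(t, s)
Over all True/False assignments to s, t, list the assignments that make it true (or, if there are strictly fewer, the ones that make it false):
is false only for:
  s=False, t=True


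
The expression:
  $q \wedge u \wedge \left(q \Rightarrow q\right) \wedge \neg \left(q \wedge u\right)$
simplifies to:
$\text{False}$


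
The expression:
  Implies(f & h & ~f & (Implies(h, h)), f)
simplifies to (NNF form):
True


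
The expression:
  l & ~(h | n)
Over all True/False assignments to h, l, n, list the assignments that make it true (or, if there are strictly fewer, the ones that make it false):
is true only for:
  h=False, l=True, n=False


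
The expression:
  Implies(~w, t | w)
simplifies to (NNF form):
t | w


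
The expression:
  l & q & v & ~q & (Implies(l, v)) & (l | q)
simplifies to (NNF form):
False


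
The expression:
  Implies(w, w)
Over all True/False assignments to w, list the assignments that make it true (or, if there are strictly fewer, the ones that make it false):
is always true.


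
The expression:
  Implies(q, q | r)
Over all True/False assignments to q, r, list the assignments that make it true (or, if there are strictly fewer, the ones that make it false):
is always true.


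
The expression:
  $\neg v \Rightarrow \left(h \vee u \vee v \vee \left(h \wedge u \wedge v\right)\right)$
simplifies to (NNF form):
$h \vee u \vee v$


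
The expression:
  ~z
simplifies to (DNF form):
~z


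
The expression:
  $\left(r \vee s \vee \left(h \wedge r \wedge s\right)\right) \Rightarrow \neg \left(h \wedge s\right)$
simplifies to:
$\neg h \vee \neg s$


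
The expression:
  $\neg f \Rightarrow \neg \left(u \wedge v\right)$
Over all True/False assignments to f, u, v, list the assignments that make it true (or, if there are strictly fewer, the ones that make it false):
is false only for:
  f=False, u=True, v=True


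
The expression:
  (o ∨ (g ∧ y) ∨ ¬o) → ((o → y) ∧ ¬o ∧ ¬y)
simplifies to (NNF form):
¬o ∧ ¬y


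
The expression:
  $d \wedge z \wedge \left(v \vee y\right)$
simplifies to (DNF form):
$\left(d \wedge v \wedge z\right) \vee \left(d \wedge y \wedge z\right)$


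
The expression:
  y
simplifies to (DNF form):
y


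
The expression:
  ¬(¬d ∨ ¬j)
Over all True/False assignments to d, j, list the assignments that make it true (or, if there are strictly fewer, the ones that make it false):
is true only for:
  d=True, j=True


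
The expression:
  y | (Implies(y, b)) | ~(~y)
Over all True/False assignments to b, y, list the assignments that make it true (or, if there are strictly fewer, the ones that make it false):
is always true.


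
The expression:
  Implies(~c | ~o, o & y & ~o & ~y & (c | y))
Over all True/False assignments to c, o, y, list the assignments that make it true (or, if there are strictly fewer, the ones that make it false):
is true only for:
  c=True, o=True, y=False;
  c=True, o=True, y=True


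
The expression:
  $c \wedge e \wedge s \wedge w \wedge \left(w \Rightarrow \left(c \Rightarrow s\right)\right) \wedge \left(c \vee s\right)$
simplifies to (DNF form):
$c \wedge e \wedge s \wedge w$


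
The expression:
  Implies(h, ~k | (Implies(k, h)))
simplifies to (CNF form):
True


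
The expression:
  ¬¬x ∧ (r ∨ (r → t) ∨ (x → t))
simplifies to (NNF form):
x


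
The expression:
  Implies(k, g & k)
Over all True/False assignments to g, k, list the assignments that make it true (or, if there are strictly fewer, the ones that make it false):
is false only for:
  g=False, k=True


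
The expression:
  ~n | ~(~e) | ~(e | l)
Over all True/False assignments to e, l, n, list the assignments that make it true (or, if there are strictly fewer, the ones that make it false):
is false only for:
  e=False, l=True, n=True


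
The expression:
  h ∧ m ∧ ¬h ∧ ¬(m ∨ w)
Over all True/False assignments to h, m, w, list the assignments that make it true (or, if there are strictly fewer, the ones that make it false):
is never true.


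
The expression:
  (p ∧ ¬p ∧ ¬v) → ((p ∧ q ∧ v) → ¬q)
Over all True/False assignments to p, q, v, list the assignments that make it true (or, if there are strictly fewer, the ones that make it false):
is always true.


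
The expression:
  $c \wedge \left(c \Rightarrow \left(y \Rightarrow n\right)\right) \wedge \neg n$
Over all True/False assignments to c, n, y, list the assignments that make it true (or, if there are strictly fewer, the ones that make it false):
is true only for:
  c=True, n=False, y=False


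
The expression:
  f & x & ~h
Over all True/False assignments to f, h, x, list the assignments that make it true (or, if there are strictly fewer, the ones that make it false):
is true only for:
  f=True, h=False, x=True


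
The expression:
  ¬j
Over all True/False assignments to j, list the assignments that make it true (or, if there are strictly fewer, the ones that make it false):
is true only for:
  j=False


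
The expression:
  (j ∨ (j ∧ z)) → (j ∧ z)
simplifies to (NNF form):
z ∨ ¬j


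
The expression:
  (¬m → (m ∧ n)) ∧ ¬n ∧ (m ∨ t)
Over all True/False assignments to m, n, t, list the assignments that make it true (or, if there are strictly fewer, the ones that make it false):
is true only for:
  m=True, n=False, t=False;
  m=True, n=False, t=True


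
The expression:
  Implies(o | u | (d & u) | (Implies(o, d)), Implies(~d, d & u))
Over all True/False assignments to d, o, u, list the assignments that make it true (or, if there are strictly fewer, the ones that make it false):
is true only for:
  d=True, o=False, u=False;
  d=True, o=False, u=True;
  d=True, o=True, u=False;
  d=True, o=True, u=True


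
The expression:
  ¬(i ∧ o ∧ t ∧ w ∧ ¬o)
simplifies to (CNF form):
True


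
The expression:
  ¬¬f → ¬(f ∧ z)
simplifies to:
¬f ∨ ¬z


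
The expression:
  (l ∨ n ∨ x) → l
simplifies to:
l ∨ (¬n ∧ ¬x)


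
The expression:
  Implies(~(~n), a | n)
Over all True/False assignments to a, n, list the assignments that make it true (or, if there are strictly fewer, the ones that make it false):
is always true.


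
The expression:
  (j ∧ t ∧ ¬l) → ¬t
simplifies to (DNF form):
l ∨ ¬j ∨ ¬t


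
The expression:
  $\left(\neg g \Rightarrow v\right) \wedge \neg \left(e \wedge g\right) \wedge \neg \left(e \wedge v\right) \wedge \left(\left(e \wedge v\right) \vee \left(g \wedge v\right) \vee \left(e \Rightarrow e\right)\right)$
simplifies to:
$\neg e \wedge \left(g \vee v\right)$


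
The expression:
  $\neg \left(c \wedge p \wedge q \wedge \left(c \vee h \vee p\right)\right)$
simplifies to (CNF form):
$\neg c \vee \neg p \vee \neg q$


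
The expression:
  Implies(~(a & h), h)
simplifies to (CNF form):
h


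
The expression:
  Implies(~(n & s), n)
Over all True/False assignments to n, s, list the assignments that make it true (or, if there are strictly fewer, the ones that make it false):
is true only for:
  n=True, s=False;
  n=True, s=True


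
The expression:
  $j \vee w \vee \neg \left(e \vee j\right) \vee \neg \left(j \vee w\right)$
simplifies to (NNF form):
$\text{True}$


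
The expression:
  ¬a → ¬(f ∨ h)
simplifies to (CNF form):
(a ∨ ¬f) ∧ (a ∨ ¬h)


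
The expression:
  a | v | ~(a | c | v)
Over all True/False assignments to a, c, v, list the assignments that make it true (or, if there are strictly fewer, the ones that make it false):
is false only for:
  a=False, c=True, v=False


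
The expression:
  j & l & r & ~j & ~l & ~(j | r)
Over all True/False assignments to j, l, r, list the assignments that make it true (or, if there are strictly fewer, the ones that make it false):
is never true.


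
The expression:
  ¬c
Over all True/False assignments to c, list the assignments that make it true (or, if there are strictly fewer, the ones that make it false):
is true only for:
  c=False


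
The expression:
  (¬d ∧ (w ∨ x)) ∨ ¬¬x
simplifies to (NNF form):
x ∨ (w ∧ ¬d)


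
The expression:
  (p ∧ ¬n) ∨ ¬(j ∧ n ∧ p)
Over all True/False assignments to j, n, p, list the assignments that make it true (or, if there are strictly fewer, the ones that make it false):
is false only for:
  j=True, n=True, p=True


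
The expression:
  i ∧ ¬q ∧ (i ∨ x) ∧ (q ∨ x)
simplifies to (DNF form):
i ∧ x ∧ ¬q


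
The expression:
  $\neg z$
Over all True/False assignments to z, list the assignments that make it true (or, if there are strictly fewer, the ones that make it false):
is true only for:
  z=False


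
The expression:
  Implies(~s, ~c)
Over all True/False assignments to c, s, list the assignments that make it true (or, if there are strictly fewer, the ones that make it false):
is false only for:
  c=True, s=False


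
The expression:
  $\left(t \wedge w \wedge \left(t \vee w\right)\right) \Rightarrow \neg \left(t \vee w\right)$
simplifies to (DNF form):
$\neg t \vee \neg w$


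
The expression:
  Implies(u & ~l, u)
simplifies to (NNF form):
True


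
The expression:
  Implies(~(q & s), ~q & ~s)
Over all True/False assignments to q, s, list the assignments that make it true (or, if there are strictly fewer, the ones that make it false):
is true only for:
  q=False, s=False;
  q=True, s=True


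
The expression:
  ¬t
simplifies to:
¬t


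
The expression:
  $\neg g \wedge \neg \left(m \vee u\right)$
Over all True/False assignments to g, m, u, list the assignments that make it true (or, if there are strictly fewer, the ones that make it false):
is true only for:
  g=False, m=False, u=False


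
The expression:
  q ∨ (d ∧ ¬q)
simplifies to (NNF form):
d ∨ q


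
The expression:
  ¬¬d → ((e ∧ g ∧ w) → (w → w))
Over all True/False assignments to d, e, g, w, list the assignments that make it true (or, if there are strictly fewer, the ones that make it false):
is always true.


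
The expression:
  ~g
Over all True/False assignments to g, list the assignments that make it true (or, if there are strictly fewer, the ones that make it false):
is true only for:
  g=False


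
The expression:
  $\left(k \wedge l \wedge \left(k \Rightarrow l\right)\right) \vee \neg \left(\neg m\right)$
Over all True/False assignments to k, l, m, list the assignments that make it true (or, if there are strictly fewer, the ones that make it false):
is false only for:
  k=False, l=False, m=False;
  k=False, l=True, m=False;
  k=True, l=False, m=False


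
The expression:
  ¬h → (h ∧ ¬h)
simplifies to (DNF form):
h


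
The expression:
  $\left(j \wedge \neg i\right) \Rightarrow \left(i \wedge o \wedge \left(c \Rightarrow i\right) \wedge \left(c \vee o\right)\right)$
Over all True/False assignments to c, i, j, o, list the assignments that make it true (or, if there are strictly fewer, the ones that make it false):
is false only for:
  c=False, i=False, j=True, o=False;
  c=False, i=False, j=True, o=True;
  c=True, i=False, j=True, o=False;
  c=True, i=False, j=True, o=True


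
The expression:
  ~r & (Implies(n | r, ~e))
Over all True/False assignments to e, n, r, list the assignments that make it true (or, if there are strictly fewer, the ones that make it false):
is true only for:
  e=False, n=False, r=False;
  e=False, n=True, r=False;
  e=True, n=False, r=False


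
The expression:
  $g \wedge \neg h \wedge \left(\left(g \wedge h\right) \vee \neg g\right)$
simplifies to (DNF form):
$\text{False}$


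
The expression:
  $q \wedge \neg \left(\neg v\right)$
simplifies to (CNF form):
$q \wedge v$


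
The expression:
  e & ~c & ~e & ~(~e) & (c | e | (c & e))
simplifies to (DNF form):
False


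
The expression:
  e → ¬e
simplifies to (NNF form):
¬e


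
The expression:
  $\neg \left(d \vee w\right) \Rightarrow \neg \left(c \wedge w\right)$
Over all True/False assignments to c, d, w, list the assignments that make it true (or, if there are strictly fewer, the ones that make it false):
is always true.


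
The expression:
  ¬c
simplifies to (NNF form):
¬c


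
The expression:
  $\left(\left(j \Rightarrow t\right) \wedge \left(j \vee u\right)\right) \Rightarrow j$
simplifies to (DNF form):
$j \vee \neg u$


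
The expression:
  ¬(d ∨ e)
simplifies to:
¬d ∧ ¬e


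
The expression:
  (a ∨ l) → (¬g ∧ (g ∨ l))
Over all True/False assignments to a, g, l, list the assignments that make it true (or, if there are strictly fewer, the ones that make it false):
is true only for:
  a=False, g=False, l=False;
  a=False, g=False, l=True;
  a=False, g=True, l=False;
  a=True, g=False, l=True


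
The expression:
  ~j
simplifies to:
~j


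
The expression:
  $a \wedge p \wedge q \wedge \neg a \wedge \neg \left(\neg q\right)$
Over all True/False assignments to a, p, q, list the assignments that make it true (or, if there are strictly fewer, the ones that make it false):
is never true.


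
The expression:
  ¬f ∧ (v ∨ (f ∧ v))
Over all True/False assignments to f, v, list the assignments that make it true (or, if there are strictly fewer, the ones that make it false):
is true only for:
  f=False, v=True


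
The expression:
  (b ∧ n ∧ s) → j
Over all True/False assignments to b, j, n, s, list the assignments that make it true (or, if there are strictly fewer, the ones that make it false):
is false only for:
  b=True, j=False, n=True, s=True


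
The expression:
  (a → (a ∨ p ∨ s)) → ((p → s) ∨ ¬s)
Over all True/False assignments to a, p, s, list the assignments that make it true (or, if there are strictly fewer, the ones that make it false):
is always true.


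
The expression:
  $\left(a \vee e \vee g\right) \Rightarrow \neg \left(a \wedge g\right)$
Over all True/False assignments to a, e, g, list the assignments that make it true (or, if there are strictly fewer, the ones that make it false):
is false only for:
  a=True, e=False, g=True;
  a=True, e=True, g=True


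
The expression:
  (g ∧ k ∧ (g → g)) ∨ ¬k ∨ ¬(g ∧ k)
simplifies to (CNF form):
True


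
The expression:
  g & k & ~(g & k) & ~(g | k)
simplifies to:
False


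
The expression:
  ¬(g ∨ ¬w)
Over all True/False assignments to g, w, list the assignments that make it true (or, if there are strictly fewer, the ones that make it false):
is true only for:
  g=False, w=True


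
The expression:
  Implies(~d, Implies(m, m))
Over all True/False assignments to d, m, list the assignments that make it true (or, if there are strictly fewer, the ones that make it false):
is always true.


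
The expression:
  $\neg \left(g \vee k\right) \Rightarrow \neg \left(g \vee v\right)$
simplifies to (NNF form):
$g \vee k \vee \neg v$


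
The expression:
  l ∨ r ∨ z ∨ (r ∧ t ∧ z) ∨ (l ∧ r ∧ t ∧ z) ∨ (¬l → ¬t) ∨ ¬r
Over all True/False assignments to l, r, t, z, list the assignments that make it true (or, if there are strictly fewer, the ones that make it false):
is always true.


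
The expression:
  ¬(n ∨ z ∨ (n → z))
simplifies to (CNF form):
False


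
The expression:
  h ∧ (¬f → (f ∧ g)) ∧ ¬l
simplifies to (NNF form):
f ∧ h ∧ ¬l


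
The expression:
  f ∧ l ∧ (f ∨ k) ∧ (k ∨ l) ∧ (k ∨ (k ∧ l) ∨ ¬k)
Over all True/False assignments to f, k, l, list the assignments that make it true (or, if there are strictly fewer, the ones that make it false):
is true only for:
  f=True, k=False, l=True;
  f=True, k=True, l=True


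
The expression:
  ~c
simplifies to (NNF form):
~c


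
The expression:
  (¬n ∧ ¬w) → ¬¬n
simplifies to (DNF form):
n ∨ w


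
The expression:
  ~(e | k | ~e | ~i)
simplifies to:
False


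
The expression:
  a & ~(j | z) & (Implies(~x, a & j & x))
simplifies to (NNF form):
a & x & ~j & ~z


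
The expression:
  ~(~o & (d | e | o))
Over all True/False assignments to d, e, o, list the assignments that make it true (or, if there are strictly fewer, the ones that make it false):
is false only for:
  d=False, e=True, o=False;
  d=True, e=False, o=False;
  d=True, e=True, o=False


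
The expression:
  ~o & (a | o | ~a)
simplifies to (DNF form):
~o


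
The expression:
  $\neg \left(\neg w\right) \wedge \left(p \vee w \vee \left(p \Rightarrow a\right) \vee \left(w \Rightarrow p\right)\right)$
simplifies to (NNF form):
$w$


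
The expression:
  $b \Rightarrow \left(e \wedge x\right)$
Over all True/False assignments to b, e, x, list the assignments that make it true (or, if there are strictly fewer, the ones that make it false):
is false only for:
  b=True, e=False, x=False;
  b=True, e=False, x=True;
  b=True, e=True, x=False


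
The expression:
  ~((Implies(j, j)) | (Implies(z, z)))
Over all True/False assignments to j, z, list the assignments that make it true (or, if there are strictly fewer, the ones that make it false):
is never true.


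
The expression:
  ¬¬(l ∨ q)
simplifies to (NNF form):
l ∨ q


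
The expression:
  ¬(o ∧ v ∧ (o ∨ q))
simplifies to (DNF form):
¬o ∨ ¬v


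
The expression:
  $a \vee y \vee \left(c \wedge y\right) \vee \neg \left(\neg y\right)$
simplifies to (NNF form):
$a \vee y$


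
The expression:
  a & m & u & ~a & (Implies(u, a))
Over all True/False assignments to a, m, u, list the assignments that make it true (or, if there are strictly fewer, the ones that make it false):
is never true.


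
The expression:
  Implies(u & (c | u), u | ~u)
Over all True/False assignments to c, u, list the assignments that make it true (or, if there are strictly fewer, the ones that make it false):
is always true.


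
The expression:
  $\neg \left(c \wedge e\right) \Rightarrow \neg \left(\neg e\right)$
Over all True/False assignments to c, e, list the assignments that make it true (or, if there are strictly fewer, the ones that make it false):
is true only for:
  c=False, e=True;
  c=True, e=True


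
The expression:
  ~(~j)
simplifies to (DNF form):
j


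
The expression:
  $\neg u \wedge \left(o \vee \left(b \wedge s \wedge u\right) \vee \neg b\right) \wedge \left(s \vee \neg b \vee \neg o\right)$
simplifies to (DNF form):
$\left(\neg b \wedge \neg u\right) \vee \left(o \wedge s \wedge \neg u\right)$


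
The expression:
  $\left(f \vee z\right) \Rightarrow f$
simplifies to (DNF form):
$f \vee \neg z$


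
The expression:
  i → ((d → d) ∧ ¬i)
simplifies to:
¬i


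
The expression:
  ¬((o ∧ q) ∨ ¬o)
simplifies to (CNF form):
o ∧ ¬q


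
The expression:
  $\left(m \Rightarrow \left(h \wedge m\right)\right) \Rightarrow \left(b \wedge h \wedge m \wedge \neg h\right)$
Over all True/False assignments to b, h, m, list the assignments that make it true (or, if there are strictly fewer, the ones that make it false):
is true only for:
  b=False, h=False, m=True;
  b=True, h=False, m=True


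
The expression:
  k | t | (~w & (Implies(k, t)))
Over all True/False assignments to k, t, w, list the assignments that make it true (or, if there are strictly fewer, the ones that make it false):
is false only for:
  k=False, t=False, w=True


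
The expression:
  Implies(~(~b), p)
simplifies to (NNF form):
p | ~b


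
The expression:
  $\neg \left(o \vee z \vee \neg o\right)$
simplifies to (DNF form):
$\text{False}$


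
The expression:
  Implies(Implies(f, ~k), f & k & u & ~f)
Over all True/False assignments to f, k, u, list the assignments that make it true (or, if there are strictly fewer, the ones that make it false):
is true only for:
  f=True, k=True, u=False;
  f=True, k=True, u=True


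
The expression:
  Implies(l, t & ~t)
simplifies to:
~l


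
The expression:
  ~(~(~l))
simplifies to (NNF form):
~l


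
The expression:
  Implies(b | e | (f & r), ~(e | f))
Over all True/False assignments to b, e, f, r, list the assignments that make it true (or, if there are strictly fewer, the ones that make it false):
is true only for:
  b=False, e=False, f=False, r=False;
  b=False, e=False, f=False, r=True;
  b=False, e=False, f=True, r=False;
  b=True, e=False, f=False, r=False;
  b=True, e=False, f=False, r=True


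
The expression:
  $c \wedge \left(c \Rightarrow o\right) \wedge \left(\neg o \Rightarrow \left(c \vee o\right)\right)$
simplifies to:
$c \wedge o$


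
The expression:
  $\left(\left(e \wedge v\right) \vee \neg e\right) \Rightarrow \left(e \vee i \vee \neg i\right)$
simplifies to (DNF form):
$\text{True}$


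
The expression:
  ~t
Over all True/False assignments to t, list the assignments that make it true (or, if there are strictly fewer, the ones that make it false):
is true only for:
  t=False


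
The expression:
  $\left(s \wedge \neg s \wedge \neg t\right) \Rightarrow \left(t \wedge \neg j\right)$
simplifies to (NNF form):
$\text{True}$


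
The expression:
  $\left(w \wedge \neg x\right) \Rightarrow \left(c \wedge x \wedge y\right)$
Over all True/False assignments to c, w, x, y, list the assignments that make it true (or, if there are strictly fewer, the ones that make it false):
is false only for:
  c=False, w=True, x=False, y=False;
  c=False, w=True, x=False, y=True;
  c=True, w=True, x=False, y=False;
  c=True, w=True, x=False, y=True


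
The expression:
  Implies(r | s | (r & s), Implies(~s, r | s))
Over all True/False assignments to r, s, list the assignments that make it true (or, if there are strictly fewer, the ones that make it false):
is always true.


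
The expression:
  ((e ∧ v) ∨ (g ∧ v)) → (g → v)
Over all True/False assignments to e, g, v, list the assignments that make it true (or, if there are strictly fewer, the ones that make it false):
is always true.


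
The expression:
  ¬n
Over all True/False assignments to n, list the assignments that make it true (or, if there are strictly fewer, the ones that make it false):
is true only for:
  n=False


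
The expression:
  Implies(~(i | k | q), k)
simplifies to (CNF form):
i | k | q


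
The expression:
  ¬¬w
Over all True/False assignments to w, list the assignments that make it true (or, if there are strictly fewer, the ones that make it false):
is true only for:
  w=True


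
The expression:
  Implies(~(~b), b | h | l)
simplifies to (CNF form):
True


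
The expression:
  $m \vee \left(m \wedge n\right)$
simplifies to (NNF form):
$m$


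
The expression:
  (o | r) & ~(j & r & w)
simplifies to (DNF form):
(o & ~r) | (r & ~j) | (r & ~w)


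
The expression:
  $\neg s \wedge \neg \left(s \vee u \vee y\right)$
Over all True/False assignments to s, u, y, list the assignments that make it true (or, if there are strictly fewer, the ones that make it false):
is true only for:
  s=False, u=False, y=False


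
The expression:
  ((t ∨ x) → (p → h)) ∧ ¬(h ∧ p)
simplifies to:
(¬h ∧ ¬t ∧ ¬x) ∨ ¬p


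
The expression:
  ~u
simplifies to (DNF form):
~u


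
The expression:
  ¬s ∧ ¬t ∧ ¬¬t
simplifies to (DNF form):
False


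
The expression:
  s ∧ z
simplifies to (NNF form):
s ∧ z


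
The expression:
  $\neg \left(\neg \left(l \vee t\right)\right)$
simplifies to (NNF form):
$l \vee t$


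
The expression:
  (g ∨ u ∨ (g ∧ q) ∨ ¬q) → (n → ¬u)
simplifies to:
¬n ∨ ¬u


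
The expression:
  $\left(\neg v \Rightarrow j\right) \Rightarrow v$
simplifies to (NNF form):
$v \vee \neg j$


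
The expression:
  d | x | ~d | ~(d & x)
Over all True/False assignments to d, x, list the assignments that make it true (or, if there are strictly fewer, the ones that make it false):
is always true.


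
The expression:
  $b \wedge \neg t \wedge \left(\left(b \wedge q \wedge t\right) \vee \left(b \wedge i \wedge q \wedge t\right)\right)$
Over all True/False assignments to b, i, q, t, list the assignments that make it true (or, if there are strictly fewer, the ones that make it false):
is never true.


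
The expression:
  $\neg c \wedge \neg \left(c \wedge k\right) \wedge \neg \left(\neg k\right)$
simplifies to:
$k \wedge \neg c$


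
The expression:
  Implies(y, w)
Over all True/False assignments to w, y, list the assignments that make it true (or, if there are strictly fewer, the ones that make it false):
is false only for:
  w=False, y=True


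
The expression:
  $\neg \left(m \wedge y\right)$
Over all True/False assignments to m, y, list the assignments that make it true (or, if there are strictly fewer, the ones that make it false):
is false only for:
  m=True, y=True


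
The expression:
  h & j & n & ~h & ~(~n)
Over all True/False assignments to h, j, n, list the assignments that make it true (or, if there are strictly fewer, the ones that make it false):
is never true.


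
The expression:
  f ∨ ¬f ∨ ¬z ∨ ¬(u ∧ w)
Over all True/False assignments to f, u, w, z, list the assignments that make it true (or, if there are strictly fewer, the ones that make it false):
is always true.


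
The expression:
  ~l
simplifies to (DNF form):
~l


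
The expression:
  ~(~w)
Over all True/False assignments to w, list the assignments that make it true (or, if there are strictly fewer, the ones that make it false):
is true only for:
  w=True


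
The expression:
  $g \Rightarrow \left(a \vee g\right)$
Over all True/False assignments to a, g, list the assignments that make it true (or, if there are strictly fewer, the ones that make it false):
is always true.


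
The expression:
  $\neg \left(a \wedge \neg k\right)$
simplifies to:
$k \vee \neg a$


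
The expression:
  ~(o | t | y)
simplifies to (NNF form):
~o & ~t & ~y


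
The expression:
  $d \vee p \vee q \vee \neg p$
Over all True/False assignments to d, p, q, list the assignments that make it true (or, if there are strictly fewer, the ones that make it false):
is always true.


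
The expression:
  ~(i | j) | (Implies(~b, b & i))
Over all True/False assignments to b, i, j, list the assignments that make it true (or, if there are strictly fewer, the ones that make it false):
is false only for:
  b=False, i=False, j=True;
  b=False, i=True, j=False;
  b=False, i=True, j=True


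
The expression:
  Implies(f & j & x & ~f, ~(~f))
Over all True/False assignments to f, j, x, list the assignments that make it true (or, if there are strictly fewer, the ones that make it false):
is always true.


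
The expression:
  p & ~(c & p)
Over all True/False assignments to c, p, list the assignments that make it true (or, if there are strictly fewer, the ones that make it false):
is true only for:
  c=False, p=True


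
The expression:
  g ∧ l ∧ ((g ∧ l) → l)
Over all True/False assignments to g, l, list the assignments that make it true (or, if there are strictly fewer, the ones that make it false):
is true only for:
  g=True, l=True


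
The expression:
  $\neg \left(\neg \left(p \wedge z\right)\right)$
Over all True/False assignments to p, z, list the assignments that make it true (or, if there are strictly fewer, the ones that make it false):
is true only for:
  p=True, z=True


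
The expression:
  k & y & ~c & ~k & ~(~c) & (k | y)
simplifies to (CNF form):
False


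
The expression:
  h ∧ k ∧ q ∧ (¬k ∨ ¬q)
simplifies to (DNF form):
False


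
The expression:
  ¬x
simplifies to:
¬x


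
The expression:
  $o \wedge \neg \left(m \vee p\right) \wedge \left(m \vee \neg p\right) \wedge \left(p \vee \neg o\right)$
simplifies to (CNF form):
$\text{False}$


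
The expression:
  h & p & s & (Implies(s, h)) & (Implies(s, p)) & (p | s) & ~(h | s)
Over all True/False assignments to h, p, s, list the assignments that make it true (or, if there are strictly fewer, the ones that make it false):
is never true.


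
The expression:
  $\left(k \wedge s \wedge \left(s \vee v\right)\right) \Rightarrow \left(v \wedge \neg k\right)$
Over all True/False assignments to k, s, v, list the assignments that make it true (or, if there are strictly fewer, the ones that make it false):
is false only for:
  k=True, s=True, v=False;
  k=True, s=True, v=True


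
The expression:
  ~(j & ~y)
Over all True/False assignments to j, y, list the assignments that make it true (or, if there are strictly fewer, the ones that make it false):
is false only for:
  j=True, y=False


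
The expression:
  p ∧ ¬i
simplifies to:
p ∧ ¬i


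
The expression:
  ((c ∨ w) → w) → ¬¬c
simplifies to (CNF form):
c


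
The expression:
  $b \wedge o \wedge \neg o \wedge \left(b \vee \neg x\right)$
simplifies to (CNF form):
$\text{False}$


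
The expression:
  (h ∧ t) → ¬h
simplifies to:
¬h ∨ ¬t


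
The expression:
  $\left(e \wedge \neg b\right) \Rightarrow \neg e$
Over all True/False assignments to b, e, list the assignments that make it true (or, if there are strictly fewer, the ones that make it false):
is false only for:
  b=False, e=True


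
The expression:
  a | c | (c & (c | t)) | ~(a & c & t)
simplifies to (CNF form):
True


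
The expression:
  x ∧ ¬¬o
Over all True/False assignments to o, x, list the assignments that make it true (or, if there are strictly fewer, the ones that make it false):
is true only for:
  o=True, x=True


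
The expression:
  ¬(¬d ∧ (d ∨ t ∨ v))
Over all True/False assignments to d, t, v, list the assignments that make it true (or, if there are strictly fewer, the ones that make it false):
is false only for:
  d=False, t=False, v=True;
  d=False, t=True, v=False;
  d=False, t=True, v=True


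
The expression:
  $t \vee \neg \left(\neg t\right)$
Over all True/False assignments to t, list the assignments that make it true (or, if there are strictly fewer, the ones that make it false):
is true only for:
  t=True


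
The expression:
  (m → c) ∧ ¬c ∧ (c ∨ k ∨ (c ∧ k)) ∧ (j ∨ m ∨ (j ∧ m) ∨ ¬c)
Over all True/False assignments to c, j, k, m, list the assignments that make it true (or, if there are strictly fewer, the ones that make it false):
is true only for:
  c=False, j=False, k=True, m=False;
  c=False, j=True, k=True, m=False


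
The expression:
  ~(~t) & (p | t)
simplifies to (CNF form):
t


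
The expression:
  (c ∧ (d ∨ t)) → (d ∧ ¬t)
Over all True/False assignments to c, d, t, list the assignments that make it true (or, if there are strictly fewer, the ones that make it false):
is false only for:
  c=True, d=False, t=True;
  c=True, d=True, t=True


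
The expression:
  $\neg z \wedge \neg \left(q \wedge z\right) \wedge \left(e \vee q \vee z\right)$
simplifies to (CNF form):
$\neg z \wedge \left(e \vee q\right)$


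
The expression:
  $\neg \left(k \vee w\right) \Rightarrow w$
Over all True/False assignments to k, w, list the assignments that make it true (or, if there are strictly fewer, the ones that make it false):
is false only for:
  k=False, w=False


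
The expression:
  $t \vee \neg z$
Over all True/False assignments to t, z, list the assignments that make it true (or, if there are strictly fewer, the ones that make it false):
is false only for:
  t=False, z=True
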